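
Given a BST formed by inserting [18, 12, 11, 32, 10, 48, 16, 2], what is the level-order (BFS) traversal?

Tree insertion order: [18, 12, 11, 32, 10, 48, 16, 2]
Tree (level-order array): [18, 12, 32, 11, 16, None, 48, 10, None, None, None, None, None, 2]
BFS from the root, enqueuing left then right child of each popped node:
  queue [18] -> pop 18, enqueue [12, 32], visited so far: [18]
  queue [12, 32] -> pop 12, enqueue [11, 16], visited so far: [18, 12]
  queue [32, 11, 16] -> pop 32, enqueue [48], visited so far: [18, 12, 32]
  queue [11, 16, 48] -> pop 11, enqueue [10], visited so far: [18, 12, 32, 11]
  queue [16, 48, 10] -> pop 16, enqueue [none], visited so far: [18, 12, 32, 11, 16]
  queue [48, 10] -> pop 48, enqueue [none], visited so far: [18, 12, 32, 11, 16, 48]
  queue [10] -> pop 10, enqueue [2], visited so far: [18, 12, 32, 11, 16, 48, 10]
  queue [2] -> pop 2, enqueue [none], visited so far: [18, 12, 32, 11, 16, 48, 10, 2]
Result: [18, 12, 32, 11, 16, 48, 10, 2]


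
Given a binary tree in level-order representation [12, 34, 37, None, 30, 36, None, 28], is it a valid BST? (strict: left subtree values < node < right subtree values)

Level-order array: [12, 34, 37, None, 30, 36, None, 28]
Validate using subtree bounds (lo, hi): at each node, require lo < value < hi,
then recurse left with hi=value and right with lo=value.
Preorder trace (stopping at first violation):
  at node 12 with bounds (-inf, +inf): OK
  at node 34 with bounds (-inf, 12): VIOLATION
Node 34 violates its bound: not (-inf < 34 < 12).
Result: Not a valid BST


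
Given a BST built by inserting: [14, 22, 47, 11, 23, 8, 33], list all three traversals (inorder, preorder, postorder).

Tree insertion order: [14, 22, 47, 11, 23, 8, 33]
Tree (level-order array): [14, 11, 22, 8, None, None, 47, None, None, 23, None, None, 33]
Inorder (L, root, R): [8, 11, 14, 22, 23, 33, 47]
Preorder (root, L, R): [14, 11, 8, 22, 47, 23, 33]
Postorder (L, R, root): [8, 11, 33, 23, 47, 22, 14]


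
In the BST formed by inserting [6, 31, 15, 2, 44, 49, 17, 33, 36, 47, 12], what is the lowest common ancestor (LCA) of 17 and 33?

Tree insertion order: [6, 31, 15, 2, 44, 49, 17, 33, 36, 47, 12]
Tree (level-order array): [6, 2, 31, None, None, 15, 44, 12, 17, 33, 49, None, None, None, None, None, 36, 47]
In a BST, the LCA of p=17, q=33 is the first node v on the
root-to-leaf path with p <= v <= q (go left if both < v, right if both > v).
Walk from root:
  at 6: both 17 and 33 > 6, go right
  at 31: 17 <= 31 <= 33, this is the LCA
LCA = 31


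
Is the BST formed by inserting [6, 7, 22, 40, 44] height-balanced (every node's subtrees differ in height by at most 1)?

Tree (level-order array): [6, None, 7, None, 22, None, 40, None, 44]
Definition: a tree is height-balanced if, at every node, |h(left) - h(right)| <= 1 (empty subtree has height -1).
Bottom-up per-node check:
  node 44: h_left=-1, h_right=-1, diff=0 [OK], height=0
  node 40: h_left=-1, h_right=0, diff=1 [OK], height=1
  node 22: h_left=-1, h_right=1, diff=2 [FAIL (|-1-1|=2 > 1)], height=2
  node 7: h_left=-1, h_right=2, diff=3 [FAIL (|-1-2|=3 > 1)], height=3
  node 6: h_left=-1, h_right=3, diff=4 [FAIL (|-1-3|=4 > 1)], height=4
Node 22 violates the condition: |-1 - 1| = 2 > 1.
Result: Not balanced


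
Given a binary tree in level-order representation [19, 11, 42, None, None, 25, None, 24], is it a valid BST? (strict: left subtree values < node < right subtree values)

Level-order array: [19, 11, 42, None, None, 25, None, 24]
Validate using subtree bounds (lo, hi): at each node, require lo < value < hi,
then recurse left with hi=value and right with lo=value.
Preorder trace (stopping at first violation):
  at node 19 with bounds (-inf, +inf): OK
  at node 11 with bounds (-inf, 19): OK
  at node 42 with bounds (19, +inf): OK
  at node 25 with bounds (19, 42): OK
  at node 24 with bounds (19, 25): OK
No violation found at any node.
Result: Valid BST


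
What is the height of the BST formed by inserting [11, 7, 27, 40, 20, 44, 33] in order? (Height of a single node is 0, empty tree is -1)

Insertion order: [11, 7, 27, 40, 20, 44, 33]
Tree (level-order array): [11, 7, 27, None, None, 20, 40, None, None, 33, 44]
Compute height bottom-up (empty subtree = -1):
  height(7) = 1 + max(-1, -1) = 0
  height(20) = 1 + max(-1, -1) = 0
  height(33) = 1 + max(-1, -1) = 0
  height(44) = 1 + max(-1, -1) = 0
  height(40) = 1 + max(0, 0) = 1
  height(27) = 1 + max(0, 1) = 2
  height(11) = 1 + max(0, 2) = 3
Height = 3


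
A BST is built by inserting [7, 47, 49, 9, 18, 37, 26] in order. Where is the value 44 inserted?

Starting tree (level order): [7, None, 47, 9, 49, None, 18, None, None, None, 37, 26]
Insertion path: 7 -> 47 -> 9 -> 18 -> 37
Result: insert 44 as right child of 37
Final tree (level order): [7, None, 47, 9, 49, None, 18, None, None, None, 37, 26, 44]


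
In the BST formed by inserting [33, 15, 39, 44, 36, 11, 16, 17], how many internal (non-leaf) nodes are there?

Tree built from: [33, 15, 39, 44, 36, 11, 16, 17]
Tree (level-order array): [33, 15, 39, 11, 16, 36, 44, None, None, None, 17]
Rule: An internal node has at least one child.
Per-node child counts:
  node 33: 2 child(ren)
  node 15: 2 child(ren)
  node 11: 0 child(ren)
  node 16: 1 child(ren)
  node 17: 0 child(ren)
  node 39: 2 child(ren)
  node 36: 0 child(ren)
  node 44: 0 child(ren)
Matching nodes: [33, 15, 16, 39]
Count of internal (non-leaf) nodes: 4


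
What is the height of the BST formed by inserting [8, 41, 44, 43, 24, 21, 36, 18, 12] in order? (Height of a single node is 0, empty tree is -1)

Insertion order: [8, 41, 44, 43, 24, 21, 36, 18, 12]
Tree (level-order array): [8, None, 41, 24, 44, 21, 36, 43, None, 18, None, None, None, None, None, 12]
Compute height bottom-up (empty subtree = -1):
  height(12) = 1 + max(-1, -1) = 0
  height(18) = 1 + max(0, -1) = 1
  height(21) = 1 + max(1, -1) = 2
  height(36) = 1 + max(-1, -1) = 0
  height(24) = 1 + max(2, 0) = 3
  height(43) = 1 + max(-1, -1) = 0
  height(44) = 1 + max(0, -1) = 1
  height(41) = 1 + max(3, 1) = 4
  height(8) = 1 + max(-1, 4) = 5
Height = 5


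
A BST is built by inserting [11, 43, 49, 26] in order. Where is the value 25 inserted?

Starting tree (level order): [11, None, 43, 26, 49]
Insertion path: 11 -> 43 -> 26
Result: insert 25 as left child of 26
Final tree (level order): [11, None, 43, 26, 49, 25]


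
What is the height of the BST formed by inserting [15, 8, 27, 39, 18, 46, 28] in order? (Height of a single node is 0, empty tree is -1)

Insertion order: [15, 8, 27, 39, 18, 46, 28]
Tree (level-order array): [15, 8, 27, None, None, 18, 39, None, None, 28, 46]
Compute height bottom-up (empty subtree = -1):
  height(8) = 1 + max(-1, -1) = 0
  height(18) = 1 + max(-1, -1) = 0
  height(28) = 1 + max(-1, -1) = 0
  height(46) = 1 + max(-1, -1) = 0
  height(39) = 1 + max(0, 0) = 1
  height(27) = 1 + max(0, 1) = 2
  height(15) = 1 + max(0, 2) = 3
Height = 3


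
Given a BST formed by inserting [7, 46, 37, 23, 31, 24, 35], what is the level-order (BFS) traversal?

Tree insertion order: [7, 46, 37, 23, 31, 24, 35]
Tree (level-order array): [7, None, 46, 37, None, 23, None, None, 31, 24, 35]
BFS from the root, enqueuing left then right child of each popped node:
  queue [7] -> pop 7, enqueue [46], visited so far: [7]
  queue [46] -> pop 46, enqueue [37], visited so far: [7, 46]
  queue [37] -> pop 37, enqueue [23], visited so far: [7, 46, 37]
  queue [23] -> pop 23, enqueue [31], visited so far: [7, 46, 37, 23]
  queue [31] -> pop 31, enqueue [24, 35], visited so far: [7, 46, 37, 23, 31]
  queue [24, 35] -> pop 24, enqueue [none], visited so far: [7, 46, 37, 23, 31, 24]
  queue [35] -> pop 35, enqueue [none], visited so far: [7, 46, 37, 23, 31, 24, 35]
Result: [7, 46, 37, 23, 31, 24, 35]


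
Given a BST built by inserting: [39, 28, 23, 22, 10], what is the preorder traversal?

Tree insertion order: [39, 28, 23, 22, 10]
Tree (level-order array): [39, 28, None, 23, None, 22, None, 10]
Preorder traversal: [39, 28, 23, 22, 10]


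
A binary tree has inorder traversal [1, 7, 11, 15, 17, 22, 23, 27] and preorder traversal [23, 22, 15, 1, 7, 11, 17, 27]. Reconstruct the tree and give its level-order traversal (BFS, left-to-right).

Inorder:  [1, 7, 11, 15, 17, 22, 23, 27]
Preorder: [23, 22, 15, 1, 7, 11, 17, 27]
Algorithm: preorder visits root first, so consume preorder in order;
for each root, split the current inorder slice at that value into
left-subtree inorder and right-subtree inorder, then recurse.
Recursive splits:
  root=23; inorder splits into left=[1, 7, 11, 15, 17, 22], right=[27]
  root=22; inorder splits into left=[1, 7, 11, 15, 17], right=[]
  root=15; inorder splits into left=[1, 7, 11], right=[17]
  root=1; inorder splits into left=[], right=[7, 11]
  root=7; inorder splits into left=[], right=[11]
  root=11; inorder splits into left=[], right=[]
  root=17; inorder splits into left=[], right=[]
  root=27; inorder splits into left=[], right=[]
Reconstructed level-order: [23, 22, 27, 15, 1, 17, 7, 11]


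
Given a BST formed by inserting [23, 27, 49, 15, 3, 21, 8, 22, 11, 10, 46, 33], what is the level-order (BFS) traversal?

Tree insertion order: [23, 27, 49, 15, 3, 21, 8, 22, 11, 10, 46, 33]
Tree (level-order array): [23, 15, 27, 3, 21, None, 49, None, 8, None, 22, 46, None, None, 11, None, None, 33, None, 10]
BFS from the root, enqueuing left then right child of each popped node:
  queue [23] -> pop 23, enqueue [15, 27], visited so far: [23]
  queue [15, 27] -> pop 15, enqueue [3, 21], visited so far: [23, 15]
  queue [27, 3, 21] -> pop 27, enqueue [49], visited so far: [23, 15, 27]
  queue [3, 21, 49] -> pop 3, enqueue [8], visited so far: [23, 15, 27, 3]
  queue [21, 49, 8] -> pop 21, enqueue [22], visited so far: [23, 15, 27, 3, 21]
  queue [49, 8, 22] -> pop 49, enqueue [46], visited so far: [23, 15, 27, 3, 21, 49]
  queue [8, 22, 46] -> pop 8, enqueue [11], visited so far: [23, 15, 27, 3, 21, 49, 8]
  queue [22, 46, 11] -> pop 22, enqueue [none], visited so far: [23, 15, 27, 3, 21, 49, 8, 22]
  queue [46, 11] -> pop 46, enqueue [33], visited so far: [23, 15, 27, 3, 21, 49, 8, 22, 46]
  queue [11, 33] -> pop 11, enqueue [10], visited so far: [23, 15, 27, 3, 21, 49, 8, 22, 46, 11]
  queue [33, 10] -> pop 33, enqueue [none], visited so far: [23, 15, 27, 3, 21, 49, 8, 22, 46, 11, 33]
  queue [10] -> pop 10, enqueue [none], visited so far: [23, 15, 27, 3, 21, 49, 8, 22, 46, 11, 33, 10]
Result: [23, 15, 27, 3, 21, 49, 8, 22, 46, 11, 33, 10]


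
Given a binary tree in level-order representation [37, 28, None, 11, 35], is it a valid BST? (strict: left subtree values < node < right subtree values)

Level-order array: [37, 28, None, 11, 35]
Validate using subtree bounds (lo, hi): at each node, require lo < value < hi,
then recurse left with hi=value and right with lo=value.
Preorder trace (stopping at first violation):
  at node 37 with bounds (-inf, +inf): OK
  at node 28 with bounds (-inf, 37): OK
  at node 11 with bounds (-inf, 28): OK
  at node 35 with bounds (28, 37): OK
No violation found at any node.
Result: Valid BST


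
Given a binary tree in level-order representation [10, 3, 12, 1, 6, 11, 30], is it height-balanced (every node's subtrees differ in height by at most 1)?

Tree (level-order array): [10, 3, 12, 1, 6, 11, 30]
Definition: a tree is height-balanced if, at every node, |h(left) - h(right)| <= 1 (empty subtree has height -1).
Bottom-up per-node check:
  node 1: h_left=-1, h_right=-1, diff=0 [OK], height=0
  node 6: h_left=-1, h_right=-1, diff=0 [OK], height=0
  node 3: h_left=0, h_right=0, diff=0 [OK], height=1
  node 11: h_left=-1, h_right=-1, diff=0 [OK], height=0
  node 30: h_left=-1, h_right=-1, diff=0 [OK], height=0
  node 12: h_left=0, h_right=0, diff=0 [OK], height=1
  node 10: h_left=1, h_right=1, diff=0 [OK], height=2
All nodes satisfy the balance condition.
Result: Balanced


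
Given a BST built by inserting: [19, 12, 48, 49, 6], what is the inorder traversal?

Tree insertion order: [19, 12, 48, 49, 6]
Tree (level-order array): [19, 12, 48, 6, None, None, 49]
Inorder traversal: [6, 12, 19, 48, 49]


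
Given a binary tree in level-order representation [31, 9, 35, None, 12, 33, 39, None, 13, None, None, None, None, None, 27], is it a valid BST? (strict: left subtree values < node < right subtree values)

Level-order array: [31, 9, 35, None, 12, 33, 39, None, 13, None, None, None, None, None, 27]
Validate using subtree bounds (lo, hi): at each node, require lo < value < hi,
then recurse left with hi=value and right with lo=value.
Preorder trace (stopping at first violation):
  at node 31 with bounds (-inf, +inf): OK
  at node 9 with bounds (-inf, 31): OK
  at node 12 with bounds (9, 31): OK
  at node 13 with bounds (12, 31): OK
  at node 27 with bounds (13, 31): OK
  at node 35 with bounds (31, +inf): OK
  at node 33 with bounds (31, 35): OK
  at node 39 with bounds (35, +inf): OK
No violation found at any node.
Result: Valid BST


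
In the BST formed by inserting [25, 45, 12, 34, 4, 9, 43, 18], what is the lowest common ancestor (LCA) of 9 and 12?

Tree insertion order: [25, 45, 12, 34, 4, 9, 43, 18]
Tree (level-order array): [25, 12, 45, 4, 18, 34, None, None, 9, None, None, None, 43]
In a BST, the LCA of p=9, q=12 is the first node v on the
root-to-leaf path with p <= v <= q (go left if both < v, right if both > v).
Walk from root:
  at 25: both 9 and 12 < 25, go left
  at 12: 9 <= 12 <= 12, this is the LCA
LCA = 12


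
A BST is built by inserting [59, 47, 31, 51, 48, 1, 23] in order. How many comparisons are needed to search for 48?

Search path for 48: 59 -> 47 -> 51 -> 48
Found: True
Comparisons: 4


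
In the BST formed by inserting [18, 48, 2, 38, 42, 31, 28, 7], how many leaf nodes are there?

Tree built from: [18, 48, 2, 38, 42, 31, 28, 7]
Tree (level-order array): [18, 2, 48, None, 7, 38, None, None, None, 31, 42, 28]
Rule: A leaf has 0 children.
Per-node child counts:
  node 18: 2 child(ren)
  node 2: 1 child(ren)
  node 7: 0 child(ren)
  node 48: 1 child(ren)
  node 38: 2 child(ren)
  node 31: 1 child(ren)
  node 28: 0 child(ren)
  node 42: 0 child(ren)
Matching nodes: [7, 28, 42]
Count of leaf nodes: 3


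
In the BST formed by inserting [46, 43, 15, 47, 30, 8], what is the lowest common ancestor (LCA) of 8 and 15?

Tree insertion order: [46, 43, 15, 47, 30, 8]
Tree (level-order array): [46, 43, 47, 15, None, None, None, 8, 30]
In a BST, the LCA of p=8, q=15 is the first node v on the
root-to-leaf path with p <= v <= q (go left if both < v, right if both > v).
Walk from root:
  at 46: both 8 and 15 < 46, go left
  at 43: both 8 and 15 < 43, go left
  at 15: 8 <= 15 <= 15, this is the LCA
LCA = 15


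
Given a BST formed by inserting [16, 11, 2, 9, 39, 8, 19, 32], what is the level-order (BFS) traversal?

Tree insertion order: [16, 11, 2, 9, 39, 8, 19, 32]
Tree (level-order array): [16, 11, 39, 2, None, 19, None, None, 9, None, 32, 8]
BFS from the root, enqueuing left then right child of each popped node:
  queue [16] -> pop 16, enqueue [11, 39], visited so far: [16]
  queue [11, 39] -> pop 11, enqueue [2], visited so far: [16, 11]
  queue [39, 2] -> pop 39, enqueue [19], visited so far: [16, 11, 39]
  queue [2, 19] -> pop 2, enqueue [9], visited so far: [16, 11, 39, 2]
  queue [19, 9] -> pop 19, enqueue [32], visited so far: [16, 11, 39, 2, 19]
  queue [9, 32] -> pop 9, enqueue [8], visited so far: [16, 11, 39, 2, 19, 9]
  queue [32, 8] -> pop 32, enqueue [none], visited so far: [16, 11, 39, 2, 19, 9, 32]
  queue [8] -> pop 8, enqueue [none], visited so far: [16, 11, 39, 2, 19, 9, 32, 8]
Result: [16, 11, 39, 2, 19, 9, 32, 8]


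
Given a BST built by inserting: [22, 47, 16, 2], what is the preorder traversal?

Tree insertion order: [22, 47, 16, 2]
Tree (level-order array): [22, 16, 47, 2]
Preorder traversal: [22, 16, 2, 47]


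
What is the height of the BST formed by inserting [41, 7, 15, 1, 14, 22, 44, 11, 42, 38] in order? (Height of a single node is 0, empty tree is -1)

Insertion order: [41, 7, 15, 1, 14, 22, 44, 11, 42, 38]
Tree (level-order array): [41, 7, 44, 1, 15, 42, None, None, None, 14, 22, None, None, 11, None, None, 38]
Compute height bottom-up (empty subtree = -1):
  height(1) = 1 + max(-1, -1) = 0
  height(11) = 1 + max(-1, -1) = 0
  height(14) = 1 + max(0, -1) = 1
  height(38) = 1 + max(-1, -1) = 0
  height(22) = 1 + max(-1, 0) = 1
  height(15) = 1 + max(1, 1) = 2
  height(7) = 1 + max(0, 2) = 3
  height(42) = 1 + max(-1, -1) = 0
  height(44) = 1 + max(0, -1) = 1
  height(41) = 1 + max(3, 1) = 4
Height = 4


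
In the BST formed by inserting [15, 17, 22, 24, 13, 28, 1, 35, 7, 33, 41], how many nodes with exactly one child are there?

Tree built from: [15, 17, 22, 24, 13, 28, 1, 35, 7, 33, 41]
Tree (level-order array): [15, 13, 17, 1, None, None, 22, None, 7, None, 24, None, None, None, 28, None, 35, 33, 41]
Rule: These are nodes with exactly 1 non-null child.
Per-node child counts:
  node 15: 2 child(ren)
  node 13: 1 child(ren)
  node 1: 1 child(ren)
  node 7: 0 child(ren)
  node 17: 1 child(ren)
  node 22: 1 child(ren)
  node 24: 1 child(ren)
  node 28: 1 child(ren)
  node 35: 2 child(ren)
  node 33: 0 child(ren)
  node 41: 0 child(ren)
Matching nodes: [13, 1, 17, 22, 24, 28]
Count of nodes with exactly one child: 6


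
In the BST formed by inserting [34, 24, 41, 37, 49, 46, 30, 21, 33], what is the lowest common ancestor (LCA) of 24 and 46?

Tree insertion order: [34, 24, 41, 37, 49, 46, 30, 21, 33]
Tree (level-order array): [34, 24, 41, 21, 30, 37, 49, None, None, None, 33, None, None, 46]
In a BST, the LCA of p=24, q=46 is the first node v on the
root-to-leaf path with p <= v <= q (go left if both < v, right if both > v).
Walk from root:
  at 34: 24 <= 34 <= 46, this is the LCA
LCA = 34


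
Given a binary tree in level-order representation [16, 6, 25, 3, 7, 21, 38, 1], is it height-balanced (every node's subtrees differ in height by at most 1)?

Tree (level-order array): [16, 6, 25, 3, 7, 21, 38, 1]
Definition: a tree is height-balanced if, at every node, |h(left) - h(right)| <= 1 (empty subtree has height -1).
Bottom-up per-node check:
  node 1: h_left=-1, h_right=-1, diff=0 [OK], height=0
  node 3: h_left=0, h_right=-1, diff=1 [OK], height=1
  node 7: h_left=-1, h_right=-1, diff=0 [OK], height=0
  node 6: h_left=1, h_right=0, diff=1 [OK], height=2
  node 21: h_left=-1, h_right=-1, diff=0 [OK], height=0
  node 38: h_left=-1, h_right=-1, diff=0 [OK], height=0
  node 25: h_left=0, h_right=0, diff=0 [OK], height=1
  node 16: h_left=2, h_right=1, diff=1 [OK], height=3
All nodes satisfy the balance condition.
Result: Balanced


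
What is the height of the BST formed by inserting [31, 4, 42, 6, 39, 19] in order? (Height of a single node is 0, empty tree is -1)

Insertion order: [31, 4, 42, 6, 39, 19]
Tree (level-order array): [31, 4, 42, None, 6, 39, None, None, 19]
Compute height bottom-up (empty subtree = -1):
  height(19) = 1 + max(-1, -1) = 0
  height(6) = 1 + max(-1, 0) = 1
  height(4) = 1 + max(-1, 1) = 2
  height(39) = 1 + max(-1, -1) = 0
  height(42) = 1 + max(0, -1) = 1
  height(31) = 1 + max(2, 1) = 3
Height = 3


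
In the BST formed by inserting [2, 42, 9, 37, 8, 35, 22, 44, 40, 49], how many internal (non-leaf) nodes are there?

Tree built from: [2, 42, 9, 37, 8, 35, 22, 44, 40, 49]
Tree (level-order array): [2, None, 42, 9, 44, 8, 37, None, 49, None, None, 35, 40, None, None, 22]
Rule: An internal node has at least one child.
Per-node child counts:
  node 2: 1 child(ren)
  node 42: 2 child(ren)
  node 9: 2 child(ren)
  node 8: 0 child(ren)
  node 37: 2 child(ren)
  node 35: 1 child(ren)
  node 22: 0 child(ren)
  node 40: 0 child(ren)
  node 44: 1 child(ren)
  node 49: 0 child(ren)
Matching nodes: [2, 42, 9, 37, 35, 44]
Count of internal (non-leaf) nodes: 6


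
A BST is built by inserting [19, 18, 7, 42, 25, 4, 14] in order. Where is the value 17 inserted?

Starting tree (level order): [19, 18, 42, 7, None, 25, None, 4, 14]
Insertion path: 19 -> 18 -> 7 -> 14
Result: insert 17 as right child of 14
Final tree (level order): [19, 18, 42, 7, None, 25, None, 4, 14, None, None, None, None, None, 17]


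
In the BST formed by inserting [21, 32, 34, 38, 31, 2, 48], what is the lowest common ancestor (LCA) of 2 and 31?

Tree insertion order: [21, 32, 34, 38, 31, 2, 48]
Tree (level-order array): [21, 2, 32, None, None, 31, 34, None, None, None, 38, None, 48]
In a BST, the LCA of p=2, q=31 is the first node v on the
root-to-leaf path with p <= v <= q (go left if both < v, right if both > v).
Walk from root:
  at 21: 2 <= 21 <= 31, this is the LCA
LCA = 21


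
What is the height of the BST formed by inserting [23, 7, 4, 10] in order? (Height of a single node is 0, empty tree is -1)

Insertion order: [23, 7, 4, 10]
Tree (level-order array): [23, 7, None, 4, 10]
Compute height bottom-up (empty subtree = -1):
  height(4) = 1 + max(-1, -1) = 0
  height(10) = 1 + max(-1, -1) = 0
  height(7) = 1 + max(0, 0) = 1
  height(23) = 1 + max(1, -1) = 2
Height = 2


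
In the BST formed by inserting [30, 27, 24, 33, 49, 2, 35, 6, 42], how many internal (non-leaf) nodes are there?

Tree built from: [30, 27, 24, 33, 49, 2, 35, 6, 42]
Tree (level-order array): [30, 27, 33, 24, None, None, 49, 2, None, 35, None, None, 6, None, 42]
Rule: An internal node has at least one child.
Per-node child counts:
  node 30: 2 child(ren)
  node 27: 1 child(ren)
  node 24: 1 child(ren)
  node 2: 1 child(ren)
  node 6: 0 child(ren)
  node 33: 1 child(ren)
  node 49: 1 child(ren)
  node 35: 1 child(ren)
  node 42: 0 child(ren)
Matching nodes: [30, 27, 24, 2, 33, 49, 35]
Count of internal (non-leaf) nodes: 7


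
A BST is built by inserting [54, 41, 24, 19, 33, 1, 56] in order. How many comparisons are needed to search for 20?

Search path for 20: 54 -> 41 -> 24 -> 19
Found: False
Comparisons: 4


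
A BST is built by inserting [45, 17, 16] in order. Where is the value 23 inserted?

Starting tree (level order): [45, 17, None, 16]
Insertion path: 45 -> 17
Result: insert 23 as right child of 17
Final tree (level order): [45, 17, None, 16, 23]


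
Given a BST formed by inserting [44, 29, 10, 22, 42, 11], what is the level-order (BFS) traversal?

Tree insertion order: [44, 29, 10, 22, 42, 11]
Tree (level-order array): [44, 29, None, 10, 42, None, 22, None, None, 11]
BFS from the root, enqueuing left then right child of each popped node:
  queue [44] -> pop 44, enqueue [29], visited so far: [44]
  queue [29] -> pop 29, enqueue [10, 42], visited so far: [44, 29]
  queue [10, 42] -> pop 10, enqueue [22], visited so far: [44, 29, 10]
  queue [42, 22] -> pop 42, enqueue [none], visited so far: [44, 29, 10, 42]
  queue [22] -> pop 22, enqueue [11], visited so far: [44, 29, 10, 42, 22]
  queue [11] -> pop 11, enqueue [none], visited so far: [44, 29, 10, 42, 22, 11]
Result: [44, 29, 10, 42, 22, 11]


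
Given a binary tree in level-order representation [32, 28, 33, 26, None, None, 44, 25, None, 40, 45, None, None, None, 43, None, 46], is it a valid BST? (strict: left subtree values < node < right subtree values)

Level-order array: [32, 28, 33, 26, None, None, 44, 25, None, 40, 45, None, None, None, 43, None, 46]
Validate using subtree bounds (lo, hi): at each node, require lo < value < hi,
then recurse left with hi=value and right with lo=value.
Preorder trace (stopping at first violation):
  at node 32 with bounds (-inf, +inf): OK
  at node 28 with bounds (-inf, 32): OK
  at node 26 with bounds (-inf, 28): OK
  at node 25 with bounds (-inf, 26): OK
  at node 33 with bounds (32, +inf): OK
  at node 44 with bounds (33, +inf): OK
  at node 40 with bounds (33, 44): OK
  at node 43 with bounds (40, 44): OK
  at node 45 with bounds (44, +inf): OK
  at node 46 with bounds (45, +inf): OK
No violation found at any node.
Result: Valid BST


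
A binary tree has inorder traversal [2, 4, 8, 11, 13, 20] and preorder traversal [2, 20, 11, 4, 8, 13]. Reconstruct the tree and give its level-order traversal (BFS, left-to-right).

Inorder:  [2, 4, 8, 11, 13, 20]
Preorder: [2, 20, 11, 4, 8, 13]
Algorithm: preorder visits root first, so consume preorder in order;
for each root, split the current inorder slice at that value into
left-subtree inorder and right-subtree inorder, then recurse.
Recursive splits:
  root=2; inorder splits into left=[], right=[4, 8, 11, 13, 20]
  root=20; inorder splits into left=[4, 8, 11, 13], right=[]
  root=11; inorder splits into left=[4, 8], right=[13]
  root=4; inorder splits into left=[], right=[8]
  root=8; inorder splits into left=[], right=[]
  root=13; inorder splits into left=[], right=[]
Reconstructed level-order: [2, 20, 11, 4, 13, 8]


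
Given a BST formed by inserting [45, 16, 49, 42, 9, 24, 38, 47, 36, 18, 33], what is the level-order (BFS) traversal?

Tree insertion order: [45, 16, 49, 42, 9, 24, 38, 47, 36, 18, 33]
Tree (level-order array): [45, 16, 49, 9, 42, 47, None, None, None, 24, None, None, None, 18, 38, None, None, 36, None, 33]
BFS from the root, enqueuing left then right child of each popped node:
  queue [45] -> pop 45, enqueue [16, 49], visited so far: [45]
  queue [16, 49] -> pop 16, enqueue [9, 42], visited so far: [45, 16]
  queue [49, 9, 42] -> pop 49, enqueue [47], visited so far: [45, 16, 49]
  queue [9, 42, 47] -> pop 9, enqueue [none], visited so far: [45, 16, 49, 9]
  queue [42, 47] -> pop 42, enqueue [24], visited so far: [45, 16, 49, 9, 42]
  queue [47, 24] -> pop 47, enqueue [none], visited so far: [45, 16, 49, 9, 42, 47]
  queue [24] -> pop 24, enqueue [18, 38], visited so far: [45, 16, 49, 9, 42, 47, 24]
  queue [18, 38] -> pop 18, enqueue [none], visited so far: [45, 16, 49, 9, 42, 47, 24, 18]
  queue [38] -> pop 38, enqueue [36], visited so far: [45, 16, 49, 9, 42, 47, 24, 18, 38]
  queue [36] -> pop 36, enqueue [33], visited so far: [45, 16, 49, 9, 42, 47, 24, 18, 38, 36]
  queue [33] -> pop 33, enqueue [none], visited so far: [45, 16, 49, 9, 42, 47, 24, 18, 38, 36, 33]
Result: [45, 16, 49, 9, 42, 47, 24, 18, 38, 36, 33]


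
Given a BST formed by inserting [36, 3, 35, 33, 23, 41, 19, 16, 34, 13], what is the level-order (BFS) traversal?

Tree insertion order: [36, 3, 35, 33, 23, 41, 19, 16, 34, 13]
Tree (level-order array): [36, 3, 41, None, 35, None, None, 33, None, 23, 34, 19, None, None, None, 16, None, 13]
BFS from the root, enqueuing left then right child of each popped node:
  queue [36] -> pop 36, enqueue [3, 41], visited so far: [36]
  queue [3, 41] -> pop 3, enqueue [35], visited so far: [36, 3]
  queue [41, 35] -> pop 41, enqueue [none], visited so far: [36, 3, 41]
  queue [35] -> pop 35, enqueue [33], visited so far: [36, 3, 41, 35]
  queue [33] -> pop 33, enqueue [23, 34], visited so far: [36, 3, 41, 35, 33]
  queue [23, 34] -> pop 23, enqueue [19], visited so far: [36, 3, 41, 35, 33, 23]
  queue [34, 19] -> pop 34, enqueue [none], visited so far: [36, 3, 41, 35, 33, 23, 34]
  queue [19] -> pop 19, enqueue [16], visited so far: [36, 3, 41, 35, 33, 23, 34, 19]
  queue [16] -> pop 16, enqueue [13], visited so far: [36, 3, 41, 35, 33, 23, 34, 19, 16]
  queue [13] -> pop 13, enqueue [none], visited so far: [36, 3, 41, 35, 33, 23, 34, 19, 16, 13]
Result: [36, 3, 41, 35, 33, 23, 34, 19, 16, 13]


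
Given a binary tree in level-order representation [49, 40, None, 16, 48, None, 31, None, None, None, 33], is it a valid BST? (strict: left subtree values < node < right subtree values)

Level-order array: [49, 40, None, 16, 48, None, 31, None, None, None, 33]
Validate using subtree bounds (lo, hi): at each node, require lo < value < hi,
then recurse left with hi=value and right with lo=value.
Preorder trace (stopping at first violation):
  at node 49 with bounds (-inf, +inf): OK
  at node 40 with bounds (-inf, 49): OK
  at node 16 with bounds (-inf, 40): OK
  at node 31 with bounds (16, 40): OK
  at node 33 with bounds (31, 40): OK
  at node 48 with bounds (40, 49): OK
No violation found at any node.
Result: Valid BST


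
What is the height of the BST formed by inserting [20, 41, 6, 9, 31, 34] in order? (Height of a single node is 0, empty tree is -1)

Insertion order: [20, 41, 6, 9, 31, 34]
Tree (level-order array): [20, 6, 41, None, 9, 31, None, None, None, None, 34]
Compute height bottom-up (empty subtree = -1):
  height(9) = 1 + max(-1, -1) = 0
  height(6) = 1 + max(-1, 0) = 1
  height(34) = 1 + max(-1, -1) = 0
  height(31) = 1 + max(-1, 0) = 1
  height(41) = 1 + max(1, -1) = 2
  height(20) = 1 + max(1, 2) = 3
Height = 3


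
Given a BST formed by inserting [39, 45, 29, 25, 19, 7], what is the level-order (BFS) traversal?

Tree insertion order: [39, 45, 29, 25, 19, 7]
Tree (level-order array): [39, 29, 45, 25, None, None, None, 19, None, 7]
BFS from the root, enqueuing left then right child of each popped node:
  queue [39] -> pop 39, enqueue [29, 45], visited so far: [39]
  queue [29, 45] -> pop 29, enqueue [25], visited so far: [39, 29]
  queue [45, 25] -> pop 45, enqueue [none], visited so far: [39, 29, 45]
  queue [25] -> pop 25, enqueue [19], visited so far: [39, 29, 45, 25]
  queue [19] -> pop 19, enqueue [7], visited so far: [39, 29, 45, 25, 19]
  queue [7] -> pop 7, enqueue [none], visited so far: [39, 29, 45, 25, 19, 7]
Result: [39, 29, 45, 25, 19, 7]


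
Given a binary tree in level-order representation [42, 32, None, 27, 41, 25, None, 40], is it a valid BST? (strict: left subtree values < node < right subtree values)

Level-order array: [42, 32, None, 27, 41, 25, None, 40]
Validate using subtree bounds (lo, hi): at each node, require lo < value < hi,
then recurse left with hi=value and right with lo=value.
Preorder trace (stopping at first violation):
  at node 42 with bounds (-inf, +inf): OK
  at node 32 with bounds (-inf, 42): OK
  at node 27 with bounds (-inf, 32): OK
  at node 25 with bounds (-inf, 27): OK
  at node 41 with bounds (32, 42): OK
  at node 40 with bounds (32, 41): OK
No violation found at any node.
Result: Valid BST


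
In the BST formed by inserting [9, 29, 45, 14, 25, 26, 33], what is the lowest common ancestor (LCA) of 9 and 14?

Tree insertion order: [9, 29, 45, 14, 25, 26, 33]
Tree (level-order array): [9, None, 29, 14, 45, None, 25, 33, None, None, 26]
In a BST, the LCA of p=9, q=14 is the first node v on the
root-to-leaf path with p <= v <= q (go left if both < v, right if both > v).
Walk from root:
  at 9: 9 <= 9 <= 14, this is the LCA
LCA = 9


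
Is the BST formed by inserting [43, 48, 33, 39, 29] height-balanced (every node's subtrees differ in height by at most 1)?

Tree (level-order array): [43, 33, 48, 29, 39]
Definition: a tree is height-balanced if, at every node, |h(left) - h(right)| <= 1 (empty subtree has height -1).
Bottom-up per-node check:
  node 29: h_left=-1, h_right=-1, diff=0 [OK], height=0
  node 39: h_left=-1, h_right=-1, diff=0 [OK], height=0
  node 33: h_left=0, h_right=0, diff=0 [OK], height=1
  node 48: h_left=-1, h_right=-1, diff=0 [OK], height=0
  node 43: h_left=1, h_right=0, diff=1 [OK], height=2
All nodes satisfy the balance condition.
Result: Balanced


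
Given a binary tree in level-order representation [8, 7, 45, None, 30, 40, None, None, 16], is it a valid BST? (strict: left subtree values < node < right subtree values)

Level-order array: [8, 7, 45, None, 30, 40, None, None, 16]
Validate using subtree bounds (lo, hi): at each node, require lo < value < hi,
then recurse left with hi=value and right with lo=value.
Preorder trace (stopping at first violation):
  at node 8 with bounds (-inf, +inf): OK
  at node 7 with bounds (-inf, 8): OK
  at node 30 with bounds (7, 8): VIOLATION
Node 30 violates its bound: not (7 < 30 < 8).
Result: Not a valid BST


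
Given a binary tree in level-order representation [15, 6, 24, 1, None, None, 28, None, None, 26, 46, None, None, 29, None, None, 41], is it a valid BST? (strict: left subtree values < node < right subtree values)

Level-order array: [15, 6, 24, 1, None, None, 28, None, None, 26, 46, None, None, 29, None, None, 41]
Validate using subtree bounds (lo, hi): at each node, require lo < value < hi,
then recurse left with hi=value and right with lo=value.
Preorder trace (stopping at first violation):
  at node 15 with bounds (-inf, +inf): OK
  at node 6 with bounds (-inf, 15): OK
  at node 1 with bounds (-inf, 6): OK
  at node 24 with bounds (15, +inf): OK
  at node 28 with bounds (24, +inf): OK
  at node 26 with bounds (24, 28): OK
  at node 46 with bounds (28, +inf): OK
  at node 29 with bounds (28, 46): OK
  at node 41 with bounds (29, 46): OK
No violation found at any node.
Result: Valid BST


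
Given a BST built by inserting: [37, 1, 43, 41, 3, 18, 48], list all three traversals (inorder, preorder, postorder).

Tree insertion order: [37, 1, 43, 41, 3, 18, 48]
Tree (level-order array): [37, 1, 43, None, 3, 41, 48, None, 18]
Inorder (L, root, R): [1, 3, 18, 37, 41, 43, 48]
Preorder (root, L, R): [37, 1, 3, 18, 43, 41, 48]
Postorder (L, R, root): [18, 3, 1, 41, 48, 43, 37]


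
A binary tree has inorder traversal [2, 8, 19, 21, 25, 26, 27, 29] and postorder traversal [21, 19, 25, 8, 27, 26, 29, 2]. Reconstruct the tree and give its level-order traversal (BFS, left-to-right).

Inorder:   [2, 8, 19, 21, 25, 26, 27, 29]
Postorder: [21, 19, 25, 8, 27, 26, 29, 2]
Algorithm: postorder visits root last, so walk postorder right-to-left;
each value is the root of the current inorder slice — split it at that
value, recurse on the right subtree first, then the left.
Recursive splits:
  root=2; inorder splits into left=[], right=[8, 19, 21, 25, 26, 27, 29]
  root=29; inorder splits into left=[8, 19, 21, 25, 26, 27], right=[]
  root=26; inorder splits into left=[8, 19, 21, 25], right=[27]
  root=27; inorder splits into left=[], right=[]
  root=8; inorder splits into left=[], right=[19, 21, 25]
  root=25; inorder splits into left=[19, 21], right=[]
  root=19; inorder splits into left=[], right=[21]
  root=21; inorder splits into left=[], right=[]
Reconstructed level-order: [2, 29, 26, 8, 27, 25, 19, 21]


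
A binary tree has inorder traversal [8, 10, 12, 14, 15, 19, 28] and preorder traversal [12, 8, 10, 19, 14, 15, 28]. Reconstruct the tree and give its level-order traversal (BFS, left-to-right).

Inorder:  [8, 10, 12, 14, 15, 19, 28]
Preorder: [12, 8, 10, 19, 14, 15, 28]
Algorithm: preorder visits root first, so consume preorder in order;
for each root, split the current inorder slice at that value into
left-subtree inorder and right-subtree inorder, then recurse.
Recursive splits:
  root=12; inorder splits into left=[8, 10], right=[14, 15, 19, 28]
  root=8; inorder splits into left=[], right=[10]
  root=10; inorder splits into left=[], right=[]
  root=19; inorder splits into left=[14, 15], right=[28]
  root=14; inorder splits into left=[], right=[15]
  root=15; inorder splits into left=[], right=[]
  root=28; inorder splits into left=[], right=[]
Reconstructed level-order: [12, 8, 19, 10, 14, 28, 15]


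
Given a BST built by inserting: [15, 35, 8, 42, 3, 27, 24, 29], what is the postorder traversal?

Tree insertion order: [15, 35, 8, 42, 3, 27, 24, 29]
Tree (level-order array): [15, 8, 35, 3, None, 27, 42, None, None, 24, 29]
Postorder traversal: [3, 8, 24, 29, 27, 42, 35, 15]


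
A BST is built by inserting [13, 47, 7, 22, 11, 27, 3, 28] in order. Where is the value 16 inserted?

Starting tree (level order): [13, 7, 47, 3, 11, 22, None, None, None, None, None, None, 27, None, 28]
Insertion path: 13 -> 47 -> 22
Result: insert 16 as left child of 22
Final tree (level order): [13, 7, 47, 3, 11, 22, None, None, None, None, None, 16, 27, None, None, None, 28]


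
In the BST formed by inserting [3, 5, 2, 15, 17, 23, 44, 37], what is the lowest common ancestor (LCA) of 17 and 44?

Tree insertion order: [3, 5, 2, 15, 17, 23, 44, 37]
Tree (level-order array): [3, 2, 5, None, None, None, 15, None, 17, None, 23, None, 44, 37]
In a BST, the LCA of p=17, q=44 is the first node v on the
root-to-leaf path with p <= v <= q (go left if both < v, right if both > v).
Walk from root:
  at 3: both 17 and 44 > 3, go right
  at 5: both 17 and 44 > 5, go right
  at 15: both 17 and 44 > 15, go right
  at 17: 17 <= 17 <= 44, this is the LCA
LCA = 17


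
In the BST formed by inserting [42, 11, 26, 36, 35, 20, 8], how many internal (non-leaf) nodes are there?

Tree built from: [42, 11, 26, 36, 35, 20, 8]
Tree (level-order array): [42, 11, None, 8, 26, None, None, 20, 36, None, None, 35]
Rule: An internal node has at least one child.
Per-node child counts:
  node 42: 1 child(ren)
  node 11: 2 child(ren)
  node 8: 0 child(ren)
  node 26: 2 child(ren)
  node 20: 0 child(ren)
  node 36: 1 child(ren)
  node 35: 0 child(ren)
Matching nodes: [42, 11, 26, 36]
Count of internal (non-leaf) nodes: 4


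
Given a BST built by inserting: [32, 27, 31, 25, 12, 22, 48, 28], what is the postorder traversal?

Tree insertion order: [32, 27, 31, 25, 12, 22, 48, 28]
Tree (level-order array): [32, 27, 48, 25, 31, None, None, 12, None, 28, None, None, 22]
Postorder traversal: [22, 12, 25, 28, 31, 27, 48, 32]


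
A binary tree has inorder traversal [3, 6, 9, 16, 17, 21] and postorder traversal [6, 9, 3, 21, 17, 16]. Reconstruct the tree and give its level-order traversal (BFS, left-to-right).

Inorder:   [3, 6, 9, 16, 17, 21]
Postorder: [6, 9, 3, 21, 17, 16]
Algorithm: postorder visits root last, so walk postorder right-to-left;
each value is the root of the current inorder slice — split it at that
value, recurse on the right subtree first, then the left.
Recursive splits:
  root=16; inorder splits into left=[3, 6, 9], right=[17, 21]
  root=17; inorder splits into left=[], right=[21]
  root=21; inorder splits into left=[], right=[]
  root=3; inorder splits into left=[], right=[6, 9]
  root=9; inorder splits into left=[6], right=[]
  root=6; inorder splits into left=[], right=[]
Reconstructed level-order: [16, 3, 17, 9, 21, 6]


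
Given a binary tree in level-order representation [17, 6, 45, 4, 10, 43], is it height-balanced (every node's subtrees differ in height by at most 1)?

Tree (level-order array): [17, 6, 45, 4, 10, 43]
Definition: a tree is height-balanced if, at every node, |h(left) - h(right)| <= 1 (empty subtree has height -1).
Bottom-up per-node check:
  node 4: h_left=-1, h_right=-1, diff=0 [OK], height=0
  node 10: h_left=-1, h_right=-1, diff=0 [OK], height=0
  node 6: h_left=0, h_right=0, diff=0 [OK], height=1
  node 43: h_left=-1, h_right=-1, diff=0 [OK], height=0
  node 45: h_left=0, h_right=-1, diff=1 [OK], height=1
  node 17: h_left=1, h_right=1, diff=0 [OK], height=2
All nodes satisfy the balance condition.
Result: Balanced


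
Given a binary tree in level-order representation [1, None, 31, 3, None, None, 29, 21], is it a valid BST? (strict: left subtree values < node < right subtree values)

Level-order array: [1, None, 31, 3, None, None, 29, 21]
Validate using subtree bounds (lo, hi): at each node, require lo < value < hi,
then recurse left with hi=value and right with lo=value.
Preorder trace (stopping at first violation):
  at node 1 with bounds (-inf, +inf): OK
  at node 31 with bounds (1, +inf): OK
  at node 3 with bounds (1, 31): OK
  at node 29 with bounds (3, 31): OK
  at node 21 with bounds (3, 29): OK
No violation found at any node.
Result: Valid BST


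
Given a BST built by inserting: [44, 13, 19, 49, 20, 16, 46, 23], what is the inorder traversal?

Tree insertion order: [44, 13, 19, 49, 20, 16, 46, 23]
Tree (level-order array): [44, 13, 49, None, 19, 46, None, 16, 20, None, None, None, None, None, 23]
Inorder traversal: [13, 16, 19, 20, 23, 44, 46, 49]


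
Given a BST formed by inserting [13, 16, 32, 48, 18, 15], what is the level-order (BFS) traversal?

Tree insertion order: [13, 16, 32, 48, 18, 15]
Tree (level-order array): [13, None, 16, 15, 32, None, None, 18, 48]
BFS from the root, enqueuing left then right child of each popped node:
  queue [13] -> pop 13, enqueue [16], visited so far: [13]
  queue [16] -> pop 16, enqueue [15, 32], visited so far: [13, 16]
  queue [15, 32] -> pop 15, enqueue [none], visited so far: [13, 16, 15]
  queue [32] -> pop 32, enqueue [18, 48], visited so far: [13, 16, 15, 32]
  queue [18, 48] -> pop 18, enqueue [none], visited so far: [13, 16, 15, 32, 18]
  queue [48] -> pop 48, enqueue [none], visited so far: [13, 16, 15, 32, 18, 48]
Result: [13, 16, 15, 32, 18, 48]
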